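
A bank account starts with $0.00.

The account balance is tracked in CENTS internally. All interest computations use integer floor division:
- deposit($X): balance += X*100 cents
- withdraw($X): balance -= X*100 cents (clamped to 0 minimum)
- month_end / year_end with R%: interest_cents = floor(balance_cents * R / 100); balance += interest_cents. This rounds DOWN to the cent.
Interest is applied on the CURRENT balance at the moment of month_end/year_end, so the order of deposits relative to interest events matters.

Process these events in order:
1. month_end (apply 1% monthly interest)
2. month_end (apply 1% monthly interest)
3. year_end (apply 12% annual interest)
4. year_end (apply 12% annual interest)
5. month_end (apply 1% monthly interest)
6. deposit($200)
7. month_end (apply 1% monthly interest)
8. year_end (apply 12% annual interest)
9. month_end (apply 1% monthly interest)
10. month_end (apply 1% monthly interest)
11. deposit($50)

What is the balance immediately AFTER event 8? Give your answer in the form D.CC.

Answer: 226.24

Derivation:
After 1 (month_end (apply 1% monthly interest)): balance=$0.00 total_interest=$0.00
After 2 (month_end (apply 1% monthly interest)): balance=$0.00 total_interest=$0.00
After 3 (year_end (apply 12% annual interest)): balance=$0.00 total_interest=$0.00
After 4 (year_end (apply 12% annual interest)): balance=$0.00 total_interest=$0.00
After 5 (month_end (apply 1% monthly interest)): balance=$0.00 total_interest=$0.00
After 6 (deposit($200)): balance=$200.00 total_interest=$0.00
After 7 (month_end (apply 1% monthly interest)): balance=$202.00 total_interest=$2.00
After 8 (year_end (apply 12% annual interest)): balance=$226.24 total_interest=$26.24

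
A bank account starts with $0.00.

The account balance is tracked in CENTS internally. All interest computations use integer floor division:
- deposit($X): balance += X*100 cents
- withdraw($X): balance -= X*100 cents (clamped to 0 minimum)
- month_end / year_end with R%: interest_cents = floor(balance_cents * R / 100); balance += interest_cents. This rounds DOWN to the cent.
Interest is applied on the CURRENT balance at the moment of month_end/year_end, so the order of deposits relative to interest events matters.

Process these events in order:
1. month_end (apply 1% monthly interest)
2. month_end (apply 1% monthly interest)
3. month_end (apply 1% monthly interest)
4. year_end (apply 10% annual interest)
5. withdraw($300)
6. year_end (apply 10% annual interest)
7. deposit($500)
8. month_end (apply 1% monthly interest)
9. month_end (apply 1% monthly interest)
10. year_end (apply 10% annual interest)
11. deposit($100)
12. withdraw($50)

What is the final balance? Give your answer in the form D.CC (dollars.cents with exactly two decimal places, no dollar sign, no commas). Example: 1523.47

Answer: 611.05

Derivation:
After 1 (month_end (apply 1% monthly interest)): balance=$0.00 total_interest=$0.00
After 2 (month_end (apply 1% monthly interest)): balance=$0.00 total_interest=$0.00
After 3 (month_end (apply 1% monthly interest)): balance=$0.00 total_interest=$0.00
After 4 (year_end (apply 10% annual interest)): balance=$0.00 total_interest=$0.00
After 5 (withdraw($300)): balance=$0.00 total_interest=$0.00
After 6 (year_end (apply 10% annual interest)): balance=$0.00 total_interest=$0.00
After 7 (deposit($500)): balance=$500.00 total_interest=$0.00
After 8 (month_end (apply 1% monthly interest)): balance=$505.00 total_interest=$5.00
After 9 (month_end (apply 1% monthly interest)): balance=$510.05 total_interest=$10.05
After 10 (year_end (apply 10% annual interest)): balance=$561.05 total_interest=$61.05
After 11 (deposit($100)): balance=$661.05 total_interest=$61.05
After 12 (withdraw($50)): balance=$611.05 total_interest=$61.05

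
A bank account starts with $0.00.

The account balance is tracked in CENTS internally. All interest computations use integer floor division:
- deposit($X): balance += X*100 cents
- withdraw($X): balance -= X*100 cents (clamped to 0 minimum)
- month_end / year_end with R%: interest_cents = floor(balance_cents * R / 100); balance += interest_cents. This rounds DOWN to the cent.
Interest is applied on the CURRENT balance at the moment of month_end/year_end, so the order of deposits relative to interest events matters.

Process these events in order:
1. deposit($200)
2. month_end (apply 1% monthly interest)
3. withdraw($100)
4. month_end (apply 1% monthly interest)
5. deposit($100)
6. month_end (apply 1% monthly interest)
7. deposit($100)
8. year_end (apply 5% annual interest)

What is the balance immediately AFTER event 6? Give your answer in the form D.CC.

After 1 (deposit($200)): balance=$200.00 total_interest=$0.00
After 2 (month_end (apply 1% monthly interest)): balance=$202.00 total_interest=$2.00
After 3 (withdraw($100)): balance=$102.00 total_interest=$2.00
After 4 (month_end (apply 1% monthly interest)): balance=$103.02 total_interest=$3.02
After 5 (deposit($100)): balance=$203.02 total_interest=$3.02
After 6 (month_end (apply 1% monthly interest)): balance=$205.05 total_interest=$5.05

Answer: 205.05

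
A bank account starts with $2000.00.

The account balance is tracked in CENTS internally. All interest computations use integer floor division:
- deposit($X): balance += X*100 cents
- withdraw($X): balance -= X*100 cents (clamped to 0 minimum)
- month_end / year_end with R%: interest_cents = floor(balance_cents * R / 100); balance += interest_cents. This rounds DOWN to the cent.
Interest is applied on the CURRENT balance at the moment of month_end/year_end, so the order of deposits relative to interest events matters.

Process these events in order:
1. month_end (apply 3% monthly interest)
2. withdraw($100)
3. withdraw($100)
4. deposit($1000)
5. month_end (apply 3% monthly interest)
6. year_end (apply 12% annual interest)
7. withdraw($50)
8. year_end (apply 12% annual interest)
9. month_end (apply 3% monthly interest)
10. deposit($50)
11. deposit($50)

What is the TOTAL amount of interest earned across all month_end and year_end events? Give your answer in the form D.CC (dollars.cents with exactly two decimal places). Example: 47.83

After 1 (month_end (apply 3% monthly interest)): balance=$2060.00 total_interest=$60.00
After 2 (withdraw($100)): balance=$1960.00 total_interest=$60.00
After 3 (withdraw($100)): balance=$1860.00 total_interest=$60.00
After 4 (deposit($1000)): balance=$2860.00 total_interest=$60.00
After 5 (month_end (apply 3% monthly interest)): balance=$2945.80 total_interest=$145.80
After 6 (year_end (apply 12% annual interest)): balance=$3299.29 total_interest=$499.29
After 7 (withdraw($50)): balance=$3249.29 total_interest=$499.29
After 8 (year_end (apply 12% annual interest)): balance=$3639.20 total_interest=$889.20
After 9 (month_end (apply 3% monthly interest)): balance=$3748.37 total_interest=$998.37
After 10 (deposit($50)): balance=$3798.37 total_interest=$998.37
After 11 (deposit($50)): balance=$3848.37 total_interest=$998.37

Answer: 998.37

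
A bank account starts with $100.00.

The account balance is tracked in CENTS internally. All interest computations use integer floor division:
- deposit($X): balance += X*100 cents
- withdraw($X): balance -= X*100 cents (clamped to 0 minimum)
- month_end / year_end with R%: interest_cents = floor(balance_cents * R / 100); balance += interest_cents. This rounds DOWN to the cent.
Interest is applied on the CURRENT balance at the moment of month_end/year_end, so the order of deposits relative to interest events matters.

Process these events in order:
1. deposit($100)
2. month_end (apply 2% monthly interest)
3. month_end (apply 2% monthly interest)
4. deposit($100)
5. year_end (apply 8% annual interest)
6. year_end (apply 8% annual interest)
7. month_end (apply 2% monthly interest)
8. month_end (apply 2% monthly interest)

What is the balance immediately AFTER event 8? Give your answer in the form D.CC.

After 1 (deposit($100)): balance=$200.00 total_interest=$0.00
After 2 (month_end (apply 2% monthly interest)): balance=$204.00 total_interest=$4.00
After 3 (month_end (apply 2% monthly interest)): balance=$208.08 total_interest=$8.08
After 4 (deposit($100)): balance=$308.08 total_interest=$8.08
After 5 (year_end (apply 8% annual interest)): balance=$332.72 total_interest=$32.72
After 6 (year_end (apply 8% annual interest)): balance=$359.33 total_interest=$59.33
After 7 (month_end (apply 2% monthly interest)): balance=$366.51 total_interest=$66.51
After 8 (month_end (apply 2% monthly interest)): balance=$373.84 total_interest=$73.84

Answer: 373.84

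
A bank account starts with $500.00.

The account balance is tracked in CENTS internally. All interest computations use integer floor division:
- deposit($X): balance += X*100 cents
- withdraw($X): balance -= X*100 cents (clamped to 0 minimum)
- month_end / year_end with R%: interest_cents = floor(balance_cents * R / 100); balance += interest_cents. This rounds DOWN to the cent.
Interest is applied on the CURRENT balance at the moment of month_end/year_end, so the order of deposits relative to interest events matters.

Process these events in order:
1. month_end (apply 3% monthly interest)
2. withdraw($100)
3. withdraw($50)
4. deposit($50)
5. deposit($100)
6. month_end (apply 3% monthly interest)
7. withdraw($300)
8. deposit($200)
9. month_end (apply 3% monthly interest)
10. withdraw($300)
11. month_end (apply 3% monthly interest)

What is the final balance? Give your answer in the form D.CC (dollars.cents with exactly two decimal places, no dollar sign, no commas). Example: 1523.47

After 1 (month_end (apply 3% monthly interest)): balance=$515.00 total_interest=$15.00
After 2 (withdraw($100)): balance=$415.00 total_interest=$15.00
After 3 (withdraw($50)): balance=$365.00 total_interest=$15.00
After 4 (deposit($50)): balance=$415.00 total_interest=$15.00
After 5 (deposit($100)): balance=$515.00 total_interest=$15.00
After 6 (month_end (apply 3% monthly interest)): balance=$530.45 total_interest=$30.45
After 7 (withdraw($300)): balance=$230.45 total_interest=$30.45
After 8 (deposit($200)): balance=$430.45 total_interest=$30.45
After 9 (month_end (apply 3% monthly interest)): balance=$443.36 total_interest=$43.36
After 10 (withdraw($300)): balance=$143.36 total_interest=$43.36
After 11 (month_end (apply 3% monthly interest)): balance=$147.66 total_interest=$47.66

Answer: 147.66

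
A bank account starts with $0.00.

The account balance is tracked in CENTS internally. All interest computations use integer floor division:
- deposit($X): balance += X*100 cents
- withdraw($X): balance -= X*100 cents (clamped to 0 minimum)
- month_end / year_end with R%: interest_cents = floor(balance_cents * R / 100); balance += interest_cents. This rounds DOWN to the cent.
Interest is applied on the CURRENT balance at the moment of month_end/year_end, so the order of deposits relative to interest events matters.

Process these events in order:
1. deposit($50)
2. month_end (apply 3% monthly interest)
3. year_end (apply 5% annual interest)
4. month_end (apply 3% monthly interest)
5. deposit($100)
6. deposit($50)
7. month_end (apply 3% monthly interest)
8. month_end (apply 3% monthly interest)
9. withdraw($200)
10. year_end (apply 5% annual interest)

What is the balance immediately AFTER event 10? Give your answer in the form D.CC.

After 1 (deposit($50)): balance=$50.00 total_interest=$0.00
After 2 (month_end (apply 3% monthly interest)): balance=$51.50 total_interest=$1.50
After 3 (year_end (apply 5% annual interest)): balance=$54.07 total_interest=$4.07
After 4 (month_end (apply 3% monthly interest)): balance=$55.69 total_interest=$5.69
After 5 (deposit($100)): balance=$155.69 total_interest=$5.69
After 6 (deposit($50)): balance=$205.69 total_interest=$5.69
After 7 (month_end (apply 3% monthly interest)): balance=$211.86 total_interest=$11.86
After 8 (month_end (apply 3% monthly interest)): balance=$218.21 total_interest=$18.21
After 9 (withdraw($200)): balance=$18.21 total_interest=$18.21
After 10 (year_end (apply 5% annual interest)): balance=$19.12 total_interest=$19.12

Answer: 19.12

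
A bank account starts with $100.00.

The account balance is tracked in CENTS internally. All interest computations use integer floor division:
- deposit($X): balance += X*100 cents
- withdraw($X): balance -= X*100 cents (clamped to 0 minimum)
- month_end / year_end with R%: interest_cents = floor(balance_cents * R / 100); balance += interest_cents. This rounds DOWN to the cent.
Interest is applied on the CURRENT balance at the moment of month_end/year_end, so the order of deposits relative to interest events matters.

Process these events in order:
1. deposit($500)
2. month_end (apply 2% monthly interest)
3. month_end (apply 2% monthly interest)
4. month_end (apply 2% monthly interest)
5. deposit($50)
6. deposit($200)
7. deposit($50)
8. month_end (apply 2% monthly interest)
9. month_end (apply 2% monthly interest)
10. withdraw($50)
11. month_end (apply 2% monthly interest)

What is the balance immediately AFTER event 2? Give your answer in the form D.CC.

Answer: 612.00

Derivation:
After 1 (deposit($500)): balance=$600.00 total_interest=$0.00
After 2 (month_end (apply 2% monthly interest)): balance=$612.00 total_interest=$12.00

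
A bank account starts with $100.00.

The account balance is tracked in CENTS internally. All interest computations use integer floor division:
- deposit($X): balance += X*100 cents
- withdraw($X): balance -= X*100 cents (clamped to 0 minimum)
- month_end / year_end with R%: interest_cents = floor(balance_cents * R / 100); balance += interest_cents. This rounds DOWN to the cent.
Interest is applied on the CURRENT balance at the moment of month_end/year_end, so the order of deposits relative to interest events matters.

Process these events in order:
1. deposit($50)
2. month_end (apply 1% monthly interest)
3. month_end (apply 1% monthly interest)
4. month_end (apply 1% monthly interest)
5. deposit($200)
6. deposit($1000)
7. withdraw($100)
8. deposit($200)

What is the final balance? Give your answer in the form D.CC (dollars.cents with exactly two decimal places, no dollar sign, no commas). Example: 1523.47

Answer: 1454.54

Derivation:
After 1 (deposit($50)): balance=$150.00 total_interest=$0.00
After 2 (month_end (apply 1% monthly interest)): balance=$151.50 total_interest=$1.50
After 3 (month_end (apply 1% monthly interest)): balance=$153.01 total_interest=$3.01
After 4 (month_end (apply 1% monthly interest)): balance=$154.54 total_interest=$4.54
After 5 (deposit($200)): balance=$354.54 total_interest=$4.54
After 6 (deposit($1000)): balance=$1354.54 total_interest=$4.54
After 7 (withdraw($100)): balance=$1254.54 total_interest=$4.54
After 8 (deposit($200)): balance=$1454.54 total_interest=$4.54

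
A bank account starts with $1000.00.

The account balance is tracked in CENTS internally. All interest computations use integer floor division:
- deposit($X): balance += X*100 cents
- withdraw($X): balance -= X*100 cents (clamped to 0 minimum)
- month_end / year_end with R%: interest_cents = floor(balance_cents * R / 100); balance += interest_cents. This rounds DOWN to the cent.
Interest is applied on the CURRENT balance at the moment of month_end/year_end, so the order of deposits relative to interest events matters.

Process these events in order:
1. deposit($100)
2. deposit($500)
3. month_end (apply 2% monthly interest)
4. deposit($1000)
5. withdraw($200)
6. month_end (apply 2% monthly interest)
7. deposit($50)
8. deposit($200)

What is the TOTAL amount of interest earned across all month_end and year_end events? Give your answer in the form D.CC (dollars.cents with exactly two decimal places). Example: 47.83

Answer: 80.64

Derivation:
After 1 (deposit($100)): balance=$1100.00 total_interest=$0.00
After 2 (deposit($500)): balance=$1600.00 total_interest=$0.00
After 3 (month_end (apply 2% monthly interest)): balance=$1632.00 total_interest=$32.00
After 4 (deposit($1000)): balance=$2632.00 total_interest=$32.00
After 5 (withdraw($200)): balance=$2432.00 total_interest=$32.00
After 6 (month_end (apply 2% monthly interest)): balance=$2480.64 total_interest=$80.64
After 7 (deposit($50)): balance=$2530.64 total_interest=$80.64
After 8 (deposit($200)): balance=$2730.64 total_interest=$80.64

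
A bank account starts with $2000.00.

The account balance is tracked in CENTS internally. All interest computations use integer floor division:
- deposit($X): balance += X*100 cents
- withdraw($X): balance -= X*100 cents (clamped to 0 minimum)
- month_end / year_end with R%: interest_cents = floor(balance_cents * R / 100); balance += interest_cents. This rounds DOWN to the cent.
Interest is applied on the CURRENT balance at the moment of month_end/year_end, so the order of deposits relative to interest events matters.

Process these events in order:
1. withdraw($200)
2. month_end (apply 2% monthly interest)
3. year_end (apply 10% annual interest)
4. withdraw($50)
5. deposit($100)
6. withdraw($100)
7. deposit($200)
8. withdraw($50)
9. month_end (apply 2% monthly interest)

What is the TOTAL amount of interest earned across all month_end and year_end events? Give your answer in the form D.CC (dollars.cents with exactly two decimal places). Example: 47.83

Answer: 261.99

Derivation:
After 1 (withdraw($200)): balance=$1800.00 total_interest=$0.00
After 2 (month_end (apply 2% monthly interest)): balance=$1836.00 total_interest=$36.00
After 3 (year_end (apply 10% annual interest)): balance=$2019.60 total_interest=$219.60
After 4 (withdraw($50)): balance=$1969.60 total_interest=$219.60
After 5 (deposit($100)): balance=$2069.60 total_interest=$219.60
After 6 (withdraw($100)): balance=$1969.60 total_interest=$219.60
After 7 (deposit($200)): balance=$2169.60 total_interest=$219.60
After 8 (withdraw($50)): balance=$2119.60 total_interest=$219.60
After 9 (month_end (apply 2% monthly interest)): balance=$2161.99 total_interest=$261.99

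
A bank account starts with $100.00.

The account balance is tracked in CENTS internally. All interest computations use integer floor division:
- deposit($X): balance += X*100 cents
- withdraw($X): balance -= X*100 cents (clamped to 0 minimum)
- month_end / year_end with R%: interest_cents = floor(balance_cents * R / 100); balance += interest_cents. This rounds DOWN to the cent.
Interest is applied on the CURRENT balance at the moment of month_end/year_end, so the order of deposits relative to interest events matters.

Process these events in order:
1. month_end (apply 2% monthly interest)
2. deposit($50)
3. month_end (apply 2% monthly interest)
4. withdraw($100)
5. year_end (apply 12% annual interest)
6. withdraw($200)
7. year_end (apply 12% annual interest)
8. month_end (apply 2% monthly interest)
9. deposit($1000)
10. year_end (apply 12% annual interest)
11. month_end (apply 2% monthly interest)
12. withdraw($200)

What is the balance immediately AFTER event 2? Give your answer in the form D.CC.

After 1 (month_end (apply 2% monthly interest)): balance=$102.00 total_interest=$2.00
After 2 (deposit($50)): balance=$152.00 total_interest=$2.00

Answer: 152.00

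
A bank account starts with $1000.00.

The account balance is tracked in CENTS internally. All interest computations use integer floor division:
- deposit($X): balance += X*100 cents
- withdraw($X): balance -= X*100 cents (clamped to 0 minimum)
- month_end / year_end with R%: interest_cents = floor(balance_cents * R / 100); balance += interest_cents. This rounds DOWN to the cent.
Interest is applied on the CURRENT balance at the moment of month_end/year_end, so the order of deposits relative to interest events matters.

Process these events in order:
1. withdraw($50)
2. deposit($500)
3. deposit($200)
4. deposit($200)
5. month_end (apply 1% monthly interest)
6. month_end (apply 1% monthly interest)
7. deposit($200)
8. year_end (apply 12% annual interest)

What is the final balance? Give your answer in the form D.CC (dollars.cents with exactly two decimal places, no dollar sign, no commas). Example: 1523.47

After 1 (withdraw($50)): balance=$950.00 total_interest=$0.00
After 2 (deposit($500)): balance=$1450.00 total_interest=$0.00
After 3 (deposit($200)): balance=$1650.00 total_interest=$0.00
After 4 (deposit($200)): balance=$1850.00 total_interest=$0.00
After 5 (month_end (apply 1% monthly interest)): balance=$1868.50 total_interest=$18.50
After 6 (month_end (apply 1% monthly interest)): balance=$1887.18 total_interest=$37.18
After 7 (deposit($200)): balance=$2087.18 total_interest=$37.18
After 8 (year_end (apply 12% annual interest)): balance=$2337.64 total_interest=$287.64

Answer: 2337.64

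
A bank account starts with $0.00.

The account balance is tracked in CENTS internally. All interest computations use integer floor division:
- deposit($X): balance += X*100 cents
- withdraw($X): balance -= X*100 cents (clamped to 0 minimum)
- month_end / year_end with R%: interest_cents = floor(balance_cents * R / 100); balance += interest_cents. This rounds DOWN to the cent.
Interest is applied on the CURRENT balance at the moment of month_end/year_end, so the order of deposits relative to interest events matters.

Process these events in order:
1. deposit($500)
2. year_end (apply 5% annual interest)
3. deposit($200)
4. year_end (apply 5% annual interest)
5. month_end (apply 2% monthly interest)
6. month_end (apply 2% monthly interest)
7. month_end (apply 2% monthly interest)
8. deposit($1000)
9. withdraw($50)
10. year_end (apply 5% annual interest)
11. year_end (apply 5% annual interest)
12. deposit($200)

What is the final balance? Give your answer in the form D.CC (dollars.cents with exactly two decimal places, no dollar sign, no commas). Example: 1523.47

After 1 (deposit($500)): balance=$500.00 total_interest=$0.00
After 2 (year_end (apply 5% annual interest)): balance=$525.00 total_interest=$25.00
After 3 (deposit($200)): balance=$725.00 total_interest=$25.00
After 4 (year_end (apply 5% annual interest)): balance=$761.25 total_interest=$61.25
After 5 (month_end (apply 2% monthly interest)): balance=$776.47 total_interest=$76.47
After 6 (month_end (apply 2% monthly interest)): balance=$791.99 total_interest=$91.99
After 7 (month_end (apply 2% monthly interest)): balance=$807.82 total_interest=$107.82
After 8 (deposit($1000)): balance=$1807.82 total_interest=$107.82
After 9 (withdraw($50)): balance=$1757.82 total_interest=$107.82
After 10 (year_end (apply 5% annual interest)): balance=$1845.71 total_interest=$195.71
After 11 (year_end (apply 5% annual interest)): balance=$1937.99 total_interest=$287.99
After 12 (deposit($200)): balance=$2137.99 total_interest=$287.99

Answer: 2137.99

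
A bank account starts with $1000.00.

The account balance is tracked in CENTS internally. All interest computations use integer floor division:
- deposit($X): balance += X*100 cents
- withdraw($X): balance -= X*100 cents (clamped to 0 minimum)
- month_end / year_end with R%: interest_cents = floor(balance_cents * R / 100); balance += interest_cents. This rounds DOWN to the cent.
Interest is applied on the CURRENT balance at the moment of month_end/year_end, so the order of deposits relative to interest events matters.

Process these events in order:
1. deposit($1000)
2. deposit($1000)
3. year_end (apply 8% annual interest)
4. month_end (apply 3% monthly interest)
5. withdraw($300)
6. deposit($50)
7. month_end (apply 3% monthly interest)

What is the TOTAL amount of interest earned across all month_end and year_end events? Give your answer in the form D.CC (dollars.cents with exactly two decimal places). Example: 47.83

Answer: 429.81

Derivation:
After 1 (deposit($1000)): balance=$2000.00 total_interest=$0.00
After 2 (deposit($1000)): balance=$3000.00 total_interest=$0.00
After 3 (year_end (apply 8% annual interest)): balance=$3240.00 total_interest=$240.00
After 4 (month_end (apply 3% monthly interest)): balance=$3337.20 total_interest=$337.20
After 5 (withdraw($300)): balance=$3037.20 total_interest=$337.20
After 6 (deposit($50)): balance=$3087.20 total_interest=$337.20
After 7 (month_end (apply 3% monthly interest)): balance=$3179.81 total_interest=$429.81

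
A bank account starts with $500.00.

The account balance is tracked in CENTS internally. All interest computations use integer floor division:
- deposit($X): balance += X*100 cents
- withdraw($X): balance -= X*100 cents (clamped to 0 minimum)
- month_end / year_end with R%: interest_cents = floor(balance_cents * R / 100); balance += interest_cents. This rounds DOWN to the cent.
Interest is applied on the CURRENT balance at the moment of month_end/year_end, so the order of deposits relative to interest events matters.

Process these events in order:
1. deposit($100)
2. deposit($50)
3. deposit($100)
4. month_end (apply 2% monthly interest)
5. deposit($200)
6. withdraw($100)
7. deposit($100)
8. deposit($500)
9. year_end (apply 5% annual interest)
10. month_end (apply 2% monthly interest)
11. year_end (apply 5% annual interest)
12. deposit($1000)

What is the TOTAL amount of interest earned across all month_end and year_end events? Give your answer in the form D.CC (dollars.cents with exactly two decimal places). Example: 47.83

Answer: 197.46

Derivation:
After 1 (deposit($100)): balance=$600.00 total_interest=$0.00
After 2 (deposit($50)): balance=$650.00 total_interest=$0.00
After 3 (deposit($100)): balance=$750.00 total_interest=$0.00
After 4 (month_end (apply 2% monthly interest)): balance=$765.00 total_interest=$15.00
After 5 (deposit($200)): balance=$965.00 total_interest=$15.00
After 6 (withdraw($100)): balance=$865.00 total_interest=$15.00
After 7 (deposit($100)): balance=$965.00 total_interest=$15.00
After 8 (deposit($500)): balance=$1465.00 total_interest=$15.00
After 9 (year_end (apply 5% annual interest)): balance=$1538.25 total_interest=$88.25
After 10 (month_end (apply 2% monthly interest)): balance=$1569.01 total_interest=$119.01
After 11 (year_end (apply 5% annual interest)): balance=$1647.46 total_interest=$197.46
After 12 (deposit($1000)): balance=$2647.46 total_interest=$197.46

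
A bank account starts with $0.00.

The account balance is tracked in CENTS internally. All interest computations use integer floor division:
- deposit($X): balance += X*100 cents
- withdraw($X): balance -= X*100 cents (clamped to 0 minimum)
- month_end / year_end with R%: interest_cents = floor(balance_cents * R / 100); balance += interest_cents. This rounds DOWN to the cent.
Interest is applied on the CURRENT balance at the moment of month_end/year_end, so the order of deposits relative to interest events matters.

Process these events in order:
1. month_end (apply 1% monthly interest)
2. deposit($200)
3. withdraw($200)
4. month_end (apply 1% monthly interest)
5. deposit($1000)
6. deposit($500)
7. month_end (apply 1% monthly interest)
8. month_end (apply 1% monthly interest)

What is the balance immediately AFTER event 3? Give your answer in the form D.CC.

Answer: 0.00

Derivation:
After 1 (month_end (apply 1% monthly interest)): balance=$0.00 total_interest=$0.00
After 2 (deposit($200)): balance=$200.00 total_interest=$0.00
After 3 (withdraw($200)): balance=$0.00 total_interest=$0.00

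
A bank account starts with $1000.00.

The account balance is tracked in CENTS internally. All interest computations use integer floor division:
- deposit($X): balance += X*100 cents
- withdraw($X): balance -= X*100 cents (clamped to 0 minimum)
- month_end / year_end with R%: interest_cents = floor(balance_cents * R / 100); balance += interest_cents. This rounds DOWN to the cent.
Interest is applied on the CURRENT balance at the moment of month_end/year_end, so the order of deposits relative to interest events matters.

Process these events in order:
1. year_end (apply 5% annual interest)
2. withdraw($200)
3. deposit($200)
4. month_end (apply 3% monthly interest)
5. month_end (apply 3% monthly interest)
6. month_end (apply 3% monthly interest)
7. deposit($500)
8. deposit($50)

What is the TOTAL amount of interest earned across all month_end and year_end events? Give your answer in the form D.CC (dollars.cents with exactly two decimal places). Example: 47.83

Answer: 147.35

Derivation:
After 1 (year_end (apply 5% annual interest)): balance=$1050.00 total_interest=$50.00
After 2 (withdraw($200)): balance=$850.00 total_interest=$50.00
After 3 (deposit($200)): balance=$1050.00 total_interest=$50.00
After 4 (month_end (apply 3% monthly interest)): balance=$1081.50 total_interest=$81.50
After 5 (month_end (apply 3% monthly interest)): balance=$1113.94 total_interest=$113.94
After 6 (month_end (apply 3% monthly interest)): balance=$1147.35 total_interest=$147.35
After 7 (deposit($500)): balance=$1647.35 total_interest=$147.35
After 8 (deposit($50)): balance=$1697.35 total_interest=$147.35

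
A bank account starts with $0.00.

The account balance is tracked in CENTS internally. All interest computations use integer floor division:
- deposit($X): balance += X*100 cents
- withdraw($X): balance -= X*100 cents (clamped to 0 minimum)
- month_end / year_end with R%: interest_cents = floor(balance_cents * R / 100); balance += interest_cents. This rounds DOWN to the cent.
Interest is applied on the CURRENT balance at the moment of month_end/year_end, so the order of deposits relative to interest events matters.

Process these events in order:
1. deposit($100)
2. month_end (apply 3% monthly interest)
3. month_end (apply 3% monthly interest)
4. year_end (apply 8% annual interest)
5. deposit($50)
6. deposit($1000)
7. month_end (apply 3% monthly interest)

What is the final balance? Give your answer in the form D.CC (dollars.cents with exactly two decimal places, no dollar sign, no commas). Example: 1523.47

After 1 (deposit($100)): balance=$100.00 total_interest=$0.00
After 2 (month_end (apply 3% monthly interest)): balance=$103.00 total_interest=$3.00
After 3 (month_end (apply 3% monthly interest)): balance=$106.09 total_interest=$6.09
After 4 (year_end (apply 8% annual interest)): balance=$114.57 total_interest=$14.57
After 5 (deposit($50)): balance=$164.57 total_interest=$14.57
After 6 (deposit($1000)): balance=$1164.57 total_interest=$14.57
After 7 (month_end (apply 3% monthly interest)): balance=$1199.50 total_interest=$49.50

Answer: 1199.50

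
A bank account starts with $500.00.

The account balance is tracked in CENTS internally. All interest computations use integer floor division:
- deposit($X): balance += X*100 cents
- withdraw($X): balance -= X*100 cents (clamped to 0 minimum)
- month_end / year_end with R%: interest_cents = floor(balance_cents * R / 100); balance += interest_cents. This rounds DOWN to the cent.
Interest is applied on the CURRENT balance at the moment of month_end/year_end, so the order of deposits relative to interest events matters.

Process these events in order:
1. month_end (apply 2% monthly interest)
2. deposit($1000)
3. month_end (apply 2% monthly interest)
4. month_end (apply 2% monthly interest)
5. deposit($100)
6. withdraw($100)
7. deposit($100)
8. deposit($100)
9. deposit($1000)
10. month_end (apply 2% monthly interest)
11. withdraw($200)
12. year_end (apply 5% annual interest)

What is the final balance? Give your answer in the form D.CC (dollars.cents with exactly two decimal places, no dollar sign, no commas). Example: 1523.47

Answer: 2757.74

Derivation:
After 1 (month_end (apply 2% monthly interest)): balance=$510.00 total_interest=$10.00
After 2 (deposit($1000)): balance=$1510.00 total_interest=$10.00
After 3 (month_end (apply 2% monthly interest)): balance=$1540.20 total_interest=$40.20
After 4 (month_end (apply 2% monthly interest)): balance=$1571.00 total_interest=$71.00
After 5 (deposit($100)): balance=$1671.00 total_interest=$71.00
After 6 (withdraw($100)): balance=$1571.00 total_interest=$71.00
After 7 (deposit($100)): balance=$1671.00 total_interest=$71.00
After 8 (deposit($100)): balance=$1771.00 total_interest=$71.00
After 9 (deposit($1000)): balance=$2771.00 total_interest=$71.00
After 10 (month_end (apply 2% monthly interest)): balance=$2826.42 total_interest=$126.42
After 11 (withdraw($200)): balance=$2626.42 total_interest=$126.42
After 12 (year_end (apply 5% annual interest)): balance=$2757.74 total_interest=$257.74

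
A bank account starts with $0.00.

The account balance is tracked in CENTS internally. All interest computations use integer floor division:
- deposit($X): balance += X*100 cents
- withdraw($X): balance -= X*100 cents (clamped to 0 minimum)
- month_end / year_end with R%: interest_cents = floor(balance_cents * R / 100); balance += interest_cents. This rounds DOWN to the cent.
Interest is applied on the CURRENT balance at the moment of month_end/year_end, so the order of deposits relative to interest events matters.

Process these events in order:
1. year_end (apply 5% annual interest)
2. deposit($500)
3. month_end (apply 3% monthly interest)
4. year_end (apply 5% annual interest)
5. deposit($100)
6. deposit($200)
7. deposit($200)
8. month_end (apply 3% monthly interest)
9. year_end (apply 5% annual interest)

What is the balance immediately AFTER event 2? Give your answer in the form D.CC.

After 1 (year_end (apply 5% annual interest)): balance=$0.00 total_interest=$0.00
After 2 (deposit($500)): balance=$500.00 total_interest=$0.00

Answer: 500.00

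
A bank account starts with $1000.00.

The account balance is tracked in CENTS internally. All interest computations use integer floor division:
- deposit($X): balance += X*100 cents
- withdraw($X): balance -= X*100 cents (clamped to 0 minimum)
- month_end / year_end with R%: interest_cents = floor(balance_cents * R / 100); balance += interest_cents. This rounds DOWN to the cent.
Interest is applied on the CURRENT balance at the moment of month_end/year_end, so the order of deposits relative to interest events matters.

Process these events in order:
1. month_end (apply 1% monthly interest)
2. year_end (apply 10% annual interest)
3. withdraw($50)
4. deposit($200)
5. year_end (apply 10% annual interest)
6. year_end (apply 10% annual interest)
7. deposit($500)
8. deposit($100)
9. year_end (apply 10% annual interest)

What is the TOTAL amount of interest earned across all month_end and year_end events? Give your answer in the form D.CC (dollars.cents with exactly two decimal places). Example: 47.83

After 1 (month_end (apply 1% monthly interest)): balance=$1010.00 total_interest=$10.00
After 2 (year_end (apply 10% annual interest)): balance=$1111.00 total_interest=$111.00
After 3 (withdraw($50)): balance=$1061.00 total_interest=$111.00
After 4 (deposit($200)): balance=$1261.00 total_interest=$111.00
After 5 (year_end (apply 10% annual interest)): balance=$1387.10 total_interest=$237.10
After 6 (year_end (apply 10% annual interest)): balance=$1525.81 total_interest=$375.81
After 7 (deposit($500)): balance=$2025.81 total_interest=$375.81
After 8 (deposit($100)): balance=$2125.81 total_interest=$375.81
After 9 (year_end (apply 10% annual interest)): balance=$2338.39 total_interest=$588.39

Answer: 588.39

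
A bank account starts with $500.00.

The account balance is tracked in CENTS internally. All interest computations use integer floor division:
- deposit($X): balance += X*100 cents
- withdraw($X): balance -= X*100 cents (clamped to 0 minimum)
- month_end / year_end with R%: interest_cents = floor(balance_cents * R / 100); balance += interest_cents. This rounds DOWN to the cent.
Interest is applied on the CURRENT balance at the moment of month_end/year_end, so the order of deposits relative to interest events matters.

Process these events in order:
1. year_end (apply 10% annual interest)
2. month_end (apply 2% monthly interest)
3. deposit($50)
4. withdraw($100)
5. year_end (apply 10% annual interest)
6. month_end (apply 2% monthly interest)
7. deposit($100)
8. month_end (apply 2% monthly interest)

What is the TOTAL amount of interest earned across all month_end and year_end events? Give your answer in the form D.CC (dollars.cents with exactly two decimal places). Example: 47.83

After 1 (year_end (apply 10% annual interest)): balance=$550.00 total_interest=$50.00
After 2 (month_end (apply 2% monthly interest)): balance=$561.00 total_interest=$61.00
After 3 (deposit($50)): balance=$611.00 total_interest=$61.00
After 4 (withdraw($100)): balance=$511.00 total_interest=$61.00
After 5 (year_end (apply 10% annual interest)): balance=$562.10 total_interest=$112.10
After 6 (month_end (apply 2% monthly interest)): balance=$573.34 total_interest=$123.34
After 7 (deposit($100)): balance=$673.34 total_interest=$123.34
After 8 (month_end (apply 2% monthly interest)): balance=$686.80 total_interest=$136.80

Answer: 136.80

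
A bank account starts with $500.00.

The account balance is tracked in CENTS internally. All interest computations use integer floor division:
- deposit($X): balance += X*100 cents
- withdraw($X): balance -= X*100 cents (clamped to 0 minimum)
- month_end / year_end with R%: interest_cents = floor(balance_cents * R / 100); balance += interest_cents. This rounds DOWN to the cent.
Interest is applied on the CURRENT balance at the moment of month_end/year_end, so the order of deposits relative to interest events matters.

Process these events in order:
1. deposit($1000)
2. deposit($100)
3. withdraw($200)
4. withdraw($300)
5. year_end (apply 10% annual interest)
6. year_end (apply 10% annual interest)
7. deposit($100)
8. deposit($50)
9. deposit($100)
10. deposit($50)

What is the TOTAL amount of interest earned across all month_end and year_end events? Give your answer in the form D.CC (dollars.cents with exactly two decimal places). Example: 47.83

Answer: 231.00

Derivation:
After 1 (deposit($1000)): balance=$1500.00 total_interest=$0.00
After 2 (deposit($100)): balance=$1600.00 total_interest=$0.00
After 3 (withdraw($200)): balance=$1400.00 total_interest=$0.00
After 4 (withdraw($300)): balance=$1100.00 total_interest=$0.00
After 5 (year_end (apply 10% annual interest)): balance=$1210.00 total_interest=$110.00
After 6 (year_end (apply 10% annual interest)): balance=$1331.00 total_interest=$231.00
After 7 (deposit($100)): balance=$1431.00 total_interest=$231.00
After 8 (deposit($50)): balance=$1481.00 total_interest=$231.00
After 9 (deposit($100)): balance=$1581.00 total_interest=$231.00
After 10 (deposit($50)): balance=$1631.00 total_interest=$231.00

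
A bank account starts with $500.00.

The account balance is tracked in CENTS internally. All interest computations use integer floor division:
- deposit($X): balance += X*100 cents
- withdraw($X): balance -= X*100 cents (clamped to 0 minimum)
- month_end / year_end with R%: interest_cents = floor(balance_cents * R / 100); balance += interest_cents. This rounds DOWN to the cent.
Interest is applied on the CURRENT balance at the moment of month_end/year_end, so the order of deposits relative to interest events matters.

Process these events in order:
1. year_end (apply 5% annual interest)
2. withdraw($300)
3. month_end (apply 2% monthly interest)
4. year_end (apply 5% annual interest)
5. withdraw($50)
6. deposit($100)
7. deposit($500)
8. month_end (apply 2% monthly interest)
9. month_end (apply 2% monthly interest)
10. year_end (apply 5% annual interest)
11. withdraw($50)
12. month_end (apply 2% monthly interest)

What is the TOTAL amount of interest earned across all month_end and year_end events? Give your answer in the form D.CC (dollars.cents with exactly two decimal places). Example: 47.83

Answer: 130.33

Derivation:
After 1 (year_end (apply 5% annual interest)): balance=$525.00 total_interest=$25.00
After 2 (withdraw($300)): balance=$225.00 total_interest=$25.00
After 3 (month_end (apply 2% monthly interest)): balance=$229.50 total_interest=$29.50
After 4 (year_end (apply 5% annual interest)): balance=$240.97 total_interest=$40.97
After 5 (withdraw($50)): balance=$190.97 total_interest=$40.97
After 6 (deposit($100)): balance=$290.97 total_interest=$40.97
After 7 (deposit($500)): balance=$790.97 total_interest=$40.97
After 8 (month_end (apply 2% monthly interest)): balance=$806.78 total_interest=$56.78
After 9 (month_end (apply 2% monthly interest)): balance=$822.91 total_interest=$72.91
After 10 (year_end (apply 5% annual interest)): balance=$864.05 total_interest=$114.05
After 11 (withdraw($50)): balance=$814.05 total_interest=$114.05
After 12 (month_end (apply 2% monthly interest)): balance=$830.33 total_interest=$130.33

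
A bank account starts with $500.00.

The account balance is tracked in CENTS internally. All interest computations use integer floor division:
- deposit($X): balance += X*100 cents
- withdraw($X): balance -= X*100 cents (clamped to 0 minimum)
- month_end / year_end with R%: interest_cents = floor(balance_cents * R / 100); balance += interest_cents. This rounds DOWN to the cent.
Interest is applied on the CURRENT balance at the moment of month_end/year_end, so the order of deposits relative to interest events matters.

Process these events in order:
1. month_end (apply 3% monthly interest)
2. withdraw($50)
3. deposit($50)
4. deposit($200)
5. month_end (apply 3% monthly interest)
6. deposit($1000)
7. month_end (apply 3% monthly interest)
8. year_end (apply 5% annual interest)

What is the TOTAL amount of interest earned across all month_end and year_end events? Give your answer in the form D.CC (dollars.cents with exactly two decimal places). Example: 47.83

After 1 (month_end (apply 3% monthly interest)): balance=$515.00 total_interest=$15.00
After 2 (withdraw($50)): balance=$465.00 total_interest=$15.00
After 3 (deposit($50)): balance=$515.00 total_interest=$15.00
After 4 (deposit($200)): balance=$715.00 total_interest=$15.00
After 5 (month_end (apply 3% monthly interest)): balance=$736.45 total_interest=$36.45
After 6 (deposit($1000)): balance=$1736.45 total_interest=$36.45
After 7 (month_end (apply 3% monthly interest)): balance=$1788.54 total_interest=$88.54
After 8 (year_end (apply 5% annual interest)): balance=$1877.96 total_interest=$177.96

Answer: 177.96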